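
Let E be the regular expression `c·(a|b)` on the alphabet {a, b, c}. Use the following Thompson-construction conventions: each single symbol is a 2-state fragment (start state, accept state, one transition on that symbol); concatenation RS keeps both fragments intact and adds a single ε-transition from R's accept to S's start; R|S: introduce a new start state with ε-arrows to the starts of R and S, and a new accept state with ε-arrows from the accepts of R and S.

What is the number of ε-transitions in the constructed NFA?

Per subexpression:
Each of the 3 symbol leaves contributes 0 ε-transitions.
  a|b → 4 ε-transitions
  c·(a|b) → 5 ε-transitions

5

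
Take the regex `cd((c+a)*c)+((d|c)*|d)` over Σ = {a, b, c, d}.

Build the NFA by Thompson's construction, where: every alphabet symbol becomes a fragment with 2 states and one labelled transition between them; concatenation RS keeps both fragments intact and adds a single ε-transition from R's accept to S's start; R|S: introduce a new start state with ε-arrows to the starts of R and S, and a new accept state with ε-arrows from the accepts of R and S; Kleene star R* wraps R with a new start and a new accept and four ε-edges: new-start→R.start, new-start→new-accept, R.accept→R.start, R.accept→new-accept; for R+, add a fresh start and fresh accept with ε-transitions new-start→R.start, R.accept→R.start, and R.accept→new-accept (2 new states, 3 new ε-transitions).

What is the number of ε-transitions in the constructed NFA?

27

Recursing over subexpressions:
Each of the 8 symbol leaves contributes 0 ε-transitions.
  c+ — 3 ε-transitions
  c+a — 4 ε-transitions
  (c+a)* — 8 ε-transitions
  (c+a)*c — 9 ε-transitions
  ((c+a)*c)+ — 12 ε-transitions
  d|c — 4 ε-transitions
  (d|c)* — 8 ε-transitions
  (d|c)*|d — 12 ε-transitions
  cd((c+a)*c)+((d|c)*|d) — 27 ε-transitions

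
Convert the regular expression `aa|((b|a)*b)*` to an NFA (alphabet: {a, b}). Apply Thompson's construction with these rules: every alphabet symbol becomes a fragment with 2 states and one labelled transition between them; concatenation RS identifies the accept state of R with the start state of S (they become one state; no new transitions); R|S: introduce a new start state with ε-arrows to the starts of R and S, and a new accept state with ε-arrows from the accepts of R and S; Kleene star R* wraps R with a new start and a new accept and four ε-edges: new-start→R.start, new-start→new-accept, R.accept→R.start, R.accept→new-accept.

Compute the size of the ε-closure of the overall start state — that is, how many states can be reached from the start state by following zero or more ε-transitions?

10

Work bottom-up. For each fragment F, track |ε-closure(F.start)| and whether F's accept lies in that closure (i.e. whether F accepts ε). A single-symbol fragment has closure size 1 and does not accept ε.
  aa — same as the first factor's closure: |closure| = 1
  b|a — |closure| = 1 + 1 + 1 = 3 (the new accept is not ε-reachable since no branch accepts ε)
  (b|a)* — the star's fresh start ε-reaches both the body's start and the fresh accept: |closure| = 2 + 3 = 5
  (b|a)*b — |closure| = 5 + (1−1) = 5 (closure spills across the concat boundary because the left factor accepts ε)
  ((b|a)*b)* — the star's fresh start ε-reaches both the body's start and the fresh accept: |closure| = 2 + 5 = 7
  aa|((b|a)*b)* — new start ε-reaches every alternative's start; at least one alternative accepts ε, so the union's new accept is reached too: |closure| = 1 + 1 + 7 + 1 = 10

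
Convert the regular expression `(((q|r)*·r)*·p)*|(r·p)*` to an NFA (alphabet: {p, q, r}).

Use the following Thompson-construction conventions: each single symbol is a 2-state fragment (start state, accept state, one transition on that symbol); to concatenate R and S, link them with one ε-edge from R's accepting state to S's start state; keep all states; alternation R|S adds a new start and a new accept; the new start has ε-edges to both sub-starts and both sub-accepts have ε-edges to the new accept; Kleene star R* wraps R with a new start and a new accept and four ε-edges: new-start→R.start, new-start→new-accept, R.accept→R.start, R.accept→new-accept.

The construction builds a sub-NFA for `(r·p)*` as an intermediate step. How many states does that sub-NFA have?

6

Fragment for `(r·p)*`:
Each of the 2 symbol leaves contributes a 2-state fragment.
  r·p — 4 states
  (r·p)* — 6 states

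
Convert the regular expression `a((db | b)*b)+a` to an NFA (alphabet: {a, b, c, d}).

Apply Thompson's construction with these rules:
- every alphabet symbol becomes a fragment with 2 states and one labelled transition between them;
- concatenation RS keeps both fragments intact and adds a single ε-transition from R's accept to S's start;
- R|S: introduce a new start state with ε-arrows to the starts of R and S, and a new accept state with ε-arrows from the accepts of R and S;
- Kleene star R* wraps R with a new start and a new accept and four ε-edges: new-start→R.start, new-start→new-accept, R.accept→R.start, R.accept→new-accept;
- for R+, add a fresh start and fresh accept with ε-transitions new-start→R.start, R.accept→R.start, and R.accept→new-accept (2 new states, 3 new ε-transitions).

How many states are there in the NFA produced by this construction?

18

Per subexpression:
Each of the 6 symbol leaves contributes a 2-state fragment.
  db = 4 states
  db | b = 8 states
  (db | b)* = 10 states
  (db | b)*b = 12 states
  ((db | b)*b)+ = 14 states
  a((db | b)*b)+a = 18 states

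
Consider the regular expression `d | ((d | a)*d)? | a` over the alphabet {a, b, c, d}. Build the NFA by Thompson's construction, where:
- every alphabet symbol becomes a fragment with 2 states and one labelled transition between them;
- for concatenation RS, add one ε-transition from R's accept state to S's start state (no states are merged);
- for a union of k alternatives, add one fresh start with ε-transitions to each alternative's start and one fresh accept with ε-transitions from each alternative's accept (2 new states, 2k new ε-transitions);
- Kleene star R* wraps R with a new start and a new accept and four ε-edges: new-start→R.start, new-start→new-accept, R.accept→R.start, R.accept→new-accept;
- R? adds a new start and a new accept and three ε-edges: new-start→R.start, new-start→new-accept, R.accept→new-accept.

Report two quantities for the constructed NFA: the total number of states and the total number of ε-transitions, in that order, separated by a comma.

Recursing over subexpressions:
Each of the 5 symbol leaves contributes 2 states and 0 ε-transitions.
  d | a → 6 states, 4 ε-transitions
  (d | a)* → 8 states, 8 ε-transitions
  (d | a)*d → 10 states, 9 ε-transitions
  ((d | a)*d)? → 12 states, 12 ε-transitions
  d | ((d | a)*d)? | a → 18 states, 18 ε-transitions

18, 18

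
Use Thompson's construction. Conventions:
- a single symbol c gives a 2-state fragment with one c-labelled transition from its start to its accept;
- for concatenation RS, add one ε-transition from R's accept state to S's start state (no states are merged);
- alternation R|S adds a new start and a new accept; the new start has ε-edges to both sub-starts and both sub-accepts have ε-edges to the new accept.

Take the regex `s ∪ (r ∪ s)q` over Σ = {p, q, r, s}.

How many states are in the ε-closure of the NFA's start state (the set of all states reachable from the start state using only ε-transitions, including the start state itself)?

Let C(F) = |ε-closure(F.start)| within fragment F, and note whether F accepts ε. Symbol fragments have C = 1 and do not accept ε. Then:
  r ∪ s → new start ε-reaches every alternative's start; none of them accept ε, so the new accept is not reached: C = 1 + 1 + 1 = 3
  (r ∪ s)q → C equals the left operand's closure size = 3 (its accept is not ε-reachable, so the closure stops there)
  s ∪ (r ∪ s)q → new start ε-reaches every alternative's start; none of them accept ε, so the new accept is not reached: C = 1 + 1 + 3 = 5

5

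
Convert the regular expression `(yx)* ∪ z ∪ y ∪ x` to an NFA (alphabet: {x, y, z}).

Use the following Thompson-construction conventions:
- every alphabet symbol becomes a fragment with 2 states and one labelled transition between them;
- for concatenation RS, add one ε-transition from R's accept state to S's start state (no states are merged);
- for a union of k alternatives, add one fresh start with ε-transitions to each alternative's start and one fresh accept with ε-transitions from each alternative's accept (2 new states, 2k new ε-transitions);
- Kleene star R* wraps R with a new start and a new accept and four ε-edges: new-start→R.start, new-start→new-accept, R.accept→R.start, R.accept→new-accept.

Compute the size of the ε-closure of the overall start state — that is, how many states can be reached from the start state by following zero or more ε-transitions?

Compute the ε-closure size of each fragment's start state recursively; a symbol fragment's start has no outgoing ε-edge, so its closure is just itself (size 1).
  yx — same as the first factor's closure: C = 1
  (yx)* — C = 1 (new start) + 1 (body) + 1 (new accept) = 3
  (yx)* ∪ z ∪ y ∪ x — new start ε-reaches every alternative's start; at least one alternative accepts ε, so the union's new accept is reached too: C = 1 + 3 + 1 + 1 + 1 + 1 = 8

8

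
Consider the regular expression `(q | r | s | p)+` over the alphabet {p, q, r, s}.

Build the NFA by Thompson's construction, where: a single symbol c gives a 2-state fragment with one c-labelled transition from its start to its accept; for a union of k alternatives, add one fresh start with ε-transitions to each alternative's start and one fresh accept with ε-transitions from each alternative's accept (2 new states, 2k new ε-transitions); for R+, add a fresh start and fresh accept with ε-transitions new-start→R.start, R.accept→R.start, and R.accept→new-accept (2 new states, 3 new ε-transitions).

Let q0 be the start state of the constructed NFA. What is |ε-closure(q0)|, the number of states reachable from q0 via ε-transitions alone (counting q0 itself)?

Let C(F) = |ε-closure(F.start)| within fragment F, and note whether F accepts ε. Symbol fragments have C = 1 and do not accept ε. Then:
  q | r | s | p → new start ε-reaches every alternative's start; none of them accept ε, so the new accept is not reached: |ε-closure| = 1 + 1 + 1 + 1 + 1 = 5
  (q | r | s | p)+ → |ε-closure| = 1 + 5 = 6 (the body doesn't accept ε, so the new accept is not reached)

6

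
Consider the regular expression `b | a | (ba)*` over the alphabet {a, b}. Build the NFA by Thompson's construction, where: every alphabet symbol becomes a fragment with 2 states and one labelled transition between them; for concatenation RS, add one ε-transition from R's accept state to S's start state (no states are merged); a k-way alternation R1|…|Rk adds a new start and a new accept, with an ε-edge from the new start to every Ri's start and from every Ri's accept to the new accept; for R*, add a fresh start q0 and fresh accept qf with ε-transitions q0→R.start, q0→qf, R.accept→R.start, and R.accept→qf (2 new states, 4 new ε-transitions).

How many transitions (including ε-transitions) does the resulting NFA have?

Recursing over subexpressions:
Each of the 4 symbol leaves contributes 1 transition (1 symbol, 0 ε).
  ba = 3 transitions (2 symbol, 1 ε)
  (ba)* = 7 transitions (2 symbol, 5 ε)
  b | a | (ba)* = 15 transitions (4 symbol, 11 ε)

15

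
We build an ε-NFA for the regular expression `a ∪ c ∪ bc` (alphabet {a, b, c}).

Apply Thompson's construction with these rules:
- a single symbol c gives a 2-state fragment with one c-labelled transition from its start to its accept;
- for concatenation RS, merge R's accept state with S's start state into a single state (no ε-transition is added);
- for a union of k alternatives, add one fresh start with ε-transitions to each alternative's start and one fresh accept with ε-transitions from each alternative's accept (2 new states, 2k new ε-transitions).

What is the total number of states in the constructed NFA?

Per subexpression:
Each of the 4 symbol leaves contributes a 2-state fragment.
  bc — 3 states
  a ∪ c ∪ bc — 9 states

9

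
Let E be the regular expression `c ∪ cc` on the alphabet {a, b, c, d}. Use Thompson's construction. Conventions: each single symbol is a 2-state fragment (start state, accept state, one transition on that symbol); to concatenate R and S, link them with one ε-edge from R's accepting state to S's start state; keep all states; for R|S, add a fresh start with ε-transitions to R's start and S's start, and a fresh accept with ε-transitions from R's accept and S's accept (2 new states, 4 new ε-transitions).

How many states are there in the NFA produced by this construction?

Per subexpression:
Each of the 3 symbol leaves contributes a 2-state fragment.
  cc : 4 states
  c ∪ cc : 8 states

8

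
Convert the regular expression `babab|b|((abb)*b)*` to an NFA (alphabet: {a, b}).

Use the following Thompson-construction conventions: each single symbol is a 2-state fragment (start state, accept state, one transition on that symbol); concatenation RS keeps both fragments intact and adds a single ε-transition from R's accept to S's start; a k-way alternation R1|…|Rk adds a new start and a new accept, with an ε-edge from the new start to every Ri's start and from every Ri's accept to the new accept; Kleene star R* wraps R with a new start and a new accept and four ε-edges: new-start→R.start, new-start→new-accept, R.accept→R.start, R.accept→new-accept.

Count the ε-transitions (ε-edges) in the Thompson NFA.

21

Per subexpression:
Each of the 10 symbol leaves contributes 0 ε-transitions.
  babab : 4 ε-transitions
  abb : 2 ε-transitions
  (abb)* : 6 ε-transitions
  (abb)*b : 7 ε-transitions
  ((abb)*b)* : 11 ε-transitions
  babab|b|((abb)*b)* : 21 ε-transitions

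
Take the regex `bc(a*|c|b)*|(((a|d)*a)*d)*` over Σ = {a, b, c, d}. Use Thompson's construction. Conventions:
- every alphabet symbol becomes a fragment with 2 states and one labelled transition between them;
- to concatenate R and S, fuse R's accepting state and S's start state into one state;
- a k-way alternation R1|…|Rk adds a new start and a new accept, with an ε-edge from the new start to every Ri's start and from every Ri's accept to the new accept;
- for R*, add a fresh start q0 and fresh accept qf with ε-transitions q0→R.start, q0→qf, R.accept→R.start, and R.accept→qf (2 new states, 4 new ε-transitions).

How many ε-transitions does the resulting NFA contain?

34

Recursing over subexpressions:
Each of the 9 symbol leaves contributes 0 ε-transitions.
  a* : 4 ε-transitions
  a*|c|b : 10 ε-transitions
  (a*|c|b)* : 14 ε-transitions
  bc(a*|c|b)* : 14 ε-transitions
  a|d : 4 ε-transitions
  (a|d)* : 8 ε-transitions
  (a|d)*a : 8 ε-transitions
  ((a|d)*a)* : 12 ε-transitions
  ((a|d)*a)*d : 12 ε-transitions
  (((a|d)*a)*d)* : 16 ε-transitions
  bc(a*|c|b)*|(((a|d)*a)*d)* : 34 ε-transitions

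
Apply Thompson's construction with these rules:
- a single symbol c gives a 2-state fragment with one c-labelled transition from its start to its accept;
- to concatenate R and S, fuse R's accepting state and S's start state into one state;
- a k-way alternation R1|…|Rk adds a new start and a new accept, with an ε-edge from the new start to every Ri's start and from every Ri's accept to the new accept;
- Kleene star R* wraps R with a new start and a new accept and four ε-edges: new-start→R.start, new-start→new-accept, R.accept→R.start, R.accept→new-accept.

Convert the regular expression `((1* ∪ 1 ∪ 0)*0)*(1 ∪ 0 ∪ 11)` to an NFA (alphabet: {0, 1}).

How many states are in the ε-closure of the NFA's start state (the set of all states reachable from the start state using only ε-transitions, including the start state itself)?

Work bottom-up. For each fragment F, track |ε-closure(F.start)| and whether F's accept lies in that closure (i.e. whether F accepts ε). A single-symbol fragment has closure size 1 and does not accept ε.
  1* → the star's fresh start ε-reaches both the body's start and the fresh accept: C = 2 + 1 = 3
  1* ∪ 1 ∪ 0 → new start ε-reaches every alternative's start; at least one alternative accepts ε, so the union's new accept is reached too: C = 1 + 3 + 1 + 1 + 1 = 7
  (1* ∪ 1 ∪ 0)* → C = 1 (new start) + 7 (body) + 1 (new accept) = 9
  (1* ∪ 1 ∪ 0)*0 → C = 9 + (1−1) = 9 (closure spills across the concat boundary because the left factor accepts ε)
  ((1* ∪ 1 ∪ 0)*0)* → new start has ε-edges to the inner start and to the new accept, so C = 2 + 9 = 11
  11 → same as the first factor's closure: C = 1
  1 ∪ 0 ∪ 11 → new start ε-reaches every alternative's start; none of them accept ε, so the new accept is not reached: C = 1 + 1 + 1 + 1 = 4
  ((1* ∪ 1 ∪ 0)*0)*(1 ∪ 0 ∪ 11) → C = 11 + (4−1) = 14 (closure spills across the concat boundary because the left factor accepts ε)

14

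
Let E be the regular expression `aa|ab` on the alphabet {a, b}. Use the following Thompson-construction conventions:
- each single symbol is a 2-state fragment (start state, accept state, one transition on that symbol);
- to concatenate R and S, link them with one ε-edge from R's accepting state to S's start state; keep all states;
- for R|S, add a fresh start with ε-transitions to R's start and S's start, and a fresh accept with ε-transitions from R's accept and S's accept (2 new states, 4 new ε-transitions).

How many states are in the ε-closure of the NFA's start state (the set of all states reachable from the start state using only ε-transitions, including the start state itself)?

Let C(F) = |ε-closure(F.start)| within fragment F, and note whether F accepts ε. Symbol fragments have C = 1 and do not accept ε. Then:
  aa → C equals the left operand's closure size = 1 (its accept is not ε-reachable, so the closure stops there)
  ab → same as the first factor's closure: C = 1
  aa|ab → C = 1 + 1 + 1 = 3 (the new accept is not ε-reachable since no branch accepts ε)

3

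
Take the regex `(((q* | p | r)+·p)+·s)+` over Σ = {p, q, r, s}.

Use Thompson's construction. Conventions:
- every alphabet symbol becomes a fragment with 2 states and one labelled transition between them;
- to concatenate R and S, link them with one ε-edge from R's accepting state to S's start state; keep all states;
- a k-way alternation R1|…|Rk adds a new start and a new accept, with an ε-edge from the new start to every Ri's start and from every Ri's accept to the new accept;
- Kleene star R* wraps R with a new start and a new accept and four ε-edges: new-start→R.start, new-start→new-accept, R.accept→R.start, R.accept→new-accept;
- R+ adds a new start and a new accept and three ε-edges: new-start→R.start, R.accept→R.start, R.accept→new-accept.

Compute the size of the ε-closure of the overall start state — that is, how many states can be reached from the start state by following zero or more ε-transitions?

12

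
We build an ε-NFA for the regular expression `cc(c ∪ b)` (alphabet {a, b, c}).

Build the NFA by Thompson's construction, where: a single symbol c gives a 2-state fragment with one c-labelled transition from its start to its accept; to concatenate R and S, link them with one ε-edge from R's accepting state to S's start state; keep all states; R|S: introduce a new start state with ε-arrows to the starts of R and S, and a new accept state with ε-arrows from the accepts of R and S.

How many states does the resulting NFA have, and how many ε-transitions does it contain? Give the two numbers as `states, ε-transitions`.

10, 6

Bottom-up over the parse tree:
Each of the 4 symbol leaves contributes 2 states and 0 ε-transitions.
  c ∪ b : 6 states, 4 ε-transitions
  cc(c ∪ b) : 10 states, 6 ε-transitions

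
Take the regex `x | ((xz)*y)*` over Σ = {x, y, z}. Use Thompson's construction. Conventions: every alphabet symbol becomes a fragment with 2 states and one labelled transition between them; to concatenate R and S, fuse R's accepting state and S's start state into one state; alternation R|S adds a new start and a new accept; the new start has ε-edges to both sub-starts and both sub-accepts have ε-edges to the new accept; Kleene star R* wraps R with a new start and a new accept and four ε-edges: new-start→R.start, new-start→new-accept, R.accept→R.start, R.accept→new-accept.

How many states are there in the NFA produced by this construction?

Building bottom-up:
Each of the 4 symbol leaves contributes a 2-state fragment.
  xz = 3 states
  (xz)* = 5 states
  (xz)*y = 6 states
  ((xz)*y)* = 8 states
  x | ((xz)*y)* = 12 states

12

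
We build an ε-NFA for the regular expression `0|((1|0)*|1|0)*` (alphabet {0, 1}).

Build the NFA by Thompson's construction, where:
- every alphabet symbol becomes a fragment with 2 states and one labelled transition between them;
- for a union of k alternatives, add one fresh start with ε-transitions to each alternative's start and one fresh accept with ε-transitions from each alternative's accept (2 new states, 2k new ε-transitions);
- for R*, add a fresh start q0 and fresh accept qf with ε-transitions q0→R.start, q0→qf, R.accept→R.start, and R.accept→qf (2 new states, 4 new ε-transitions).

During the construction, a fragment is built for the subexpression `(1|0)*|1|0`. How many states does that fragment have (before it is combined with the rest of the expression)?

Fragment for `(1|0)*|1|0`:
Each of the 4 symbol leaves contributes a 2-state fragment.
  1|0 → 6 states
  (1|0)* → 8 states
  (1|0)*|1|0 → 14 states

14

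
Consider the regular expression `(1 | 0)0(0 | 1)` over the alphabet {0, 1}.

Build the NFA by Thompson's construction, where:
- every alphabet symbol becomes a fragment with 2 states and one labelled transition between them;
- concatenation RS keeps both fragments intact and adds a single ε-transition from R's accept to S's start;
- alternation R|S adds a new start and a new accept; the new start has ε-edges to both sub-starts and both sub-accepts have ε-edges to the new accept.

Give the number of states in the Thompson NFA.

Bottom-up over the parse tree:
Each of the 5 symbol leaves contributes a 2-state fragment.
  1 | 0 = 6 states
  0 | 1 = 6 states
  (1 | 0)0(0 | 1) = 14 states

14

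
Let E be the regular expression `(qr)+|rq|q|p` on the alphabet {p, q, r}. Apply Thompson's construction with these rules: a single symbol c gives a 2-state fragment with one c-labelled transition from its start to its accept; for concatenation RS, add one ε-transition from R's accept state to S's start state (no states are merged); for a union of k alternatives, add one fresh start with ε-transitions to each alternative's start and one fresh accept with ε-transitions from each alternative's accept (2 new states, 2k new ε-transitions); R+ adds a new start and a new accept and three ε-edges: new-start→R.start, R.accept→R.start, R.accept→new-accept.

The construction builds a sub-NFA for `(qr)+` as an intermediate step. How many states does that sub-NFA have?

6

Fragment for `(qr)+`:
Each of the 2 symbol leaves contributes a 2-state fragment.
  qr : 4 states
  (qr)+ : 6 states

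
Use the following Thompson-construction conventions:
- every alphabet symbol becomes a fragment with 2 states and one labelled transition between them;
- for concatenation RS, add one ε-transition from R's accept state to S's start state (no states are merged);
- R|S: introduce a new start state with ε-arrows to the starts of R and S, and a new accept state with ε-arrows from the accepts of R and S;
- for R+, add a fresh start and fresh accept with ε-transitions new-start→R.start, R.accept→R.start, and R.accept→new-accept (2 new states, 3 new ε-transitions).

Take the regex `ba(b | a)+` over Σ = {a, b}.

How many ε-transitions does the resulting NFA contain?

9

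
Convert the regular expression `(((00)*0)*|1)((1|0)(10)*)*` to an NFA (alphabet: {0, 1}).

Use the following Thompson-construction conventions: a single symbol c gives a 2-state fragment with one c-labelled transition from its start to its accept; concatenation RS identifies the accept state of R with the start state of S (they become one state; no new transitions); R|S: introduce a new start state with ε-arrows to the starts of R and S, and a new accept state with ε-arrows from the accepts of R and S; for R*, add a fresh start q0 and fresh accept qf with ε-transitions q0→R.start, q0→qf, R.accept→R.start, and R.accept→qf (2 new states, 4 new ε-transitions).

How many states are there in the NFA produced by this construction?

Bottom-up over the parse tree:
Each of the 8 symbol leaves contributes a 2-state fragment.
  00 = 3 states
  (00)* = 5 states
  (00)*0 = 6 states
  ((00)*0)* = 8 states
  ((00)*0)*|1 = 12 states
  1|0 = 6 states
  10 = 3 states
  (10)* = 5 states
  (1|0)(10)* = 10 states
  ((1|0)(10)*)* = 12 states
  (((00)*0)*|1)((1|0)(10)*)* = 23 states

23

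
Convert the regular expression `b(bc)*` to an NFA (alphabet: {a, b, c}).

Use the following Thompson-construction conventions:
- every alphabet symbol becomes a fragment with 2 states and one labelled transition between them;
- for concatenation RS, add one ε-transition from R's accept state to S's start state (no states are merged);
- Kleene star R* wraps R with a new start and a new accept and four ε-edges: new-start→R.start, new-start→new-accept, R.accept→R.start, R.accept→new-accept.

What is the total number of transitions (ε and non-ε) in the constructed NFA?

By structural recursion:
Each of the 3 symbol leaves contributes 1 transition (1 symbol, 0 ε).
  bc = 3 transitions (2 symbol, 1 ε)
  (bc)* = 7 transitions (2 symbol, 5 ε)
  b(bc)* = 9 transitions (3 symbol, 6 ε)

9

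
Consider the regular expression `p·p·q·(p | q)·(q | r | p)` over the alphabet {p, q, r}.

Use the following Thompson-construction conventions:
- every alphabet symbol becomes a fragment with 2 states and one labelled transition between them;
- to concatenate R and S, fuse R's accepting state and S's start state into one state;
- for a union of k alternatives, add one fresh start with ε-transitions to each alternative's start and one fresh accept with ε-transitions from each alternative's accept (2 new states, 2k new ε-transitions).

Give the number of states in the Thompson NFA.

16

Building bottom-up:
Each of the 8 symbol leaves contributes a 2-state fragment.
  p | q → 6 states
  q | r | p → 8 states
  p·p·q·(p | q)·(q | r | p) → 16 states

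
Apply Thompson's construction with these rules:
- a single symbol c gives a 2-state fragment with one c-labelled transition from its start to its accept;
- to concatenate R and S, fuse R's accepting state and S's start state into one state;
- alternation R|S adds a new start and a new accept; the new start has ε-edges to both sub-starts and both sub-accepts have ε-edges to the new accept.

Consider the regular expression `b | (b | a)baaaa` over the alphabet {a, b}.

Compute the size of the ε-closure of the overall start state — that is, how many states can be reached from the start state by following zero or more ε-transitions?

Compute the ε-closure size of each fragment's start state recursively; a symbol fragment's start has no outgoing ε-edge, so its closure is just itself (size 1).
  b | a — |ε-closure| = 1 + 1 + 1 = 3 (the new accept is not ε-reachable since no branch accepts ε)
  (b | a)baaaa — |ε-closure| equals the left operand's closure size = 3 (its accept is not ε-reachable, so the closure stops there)
  b | (b | a)baaaa — new start ε-reaches every alternative's start; none of them accept ε, so the new accept is not reached: |ε-closure| = 1 + 1 + 3 = 5

5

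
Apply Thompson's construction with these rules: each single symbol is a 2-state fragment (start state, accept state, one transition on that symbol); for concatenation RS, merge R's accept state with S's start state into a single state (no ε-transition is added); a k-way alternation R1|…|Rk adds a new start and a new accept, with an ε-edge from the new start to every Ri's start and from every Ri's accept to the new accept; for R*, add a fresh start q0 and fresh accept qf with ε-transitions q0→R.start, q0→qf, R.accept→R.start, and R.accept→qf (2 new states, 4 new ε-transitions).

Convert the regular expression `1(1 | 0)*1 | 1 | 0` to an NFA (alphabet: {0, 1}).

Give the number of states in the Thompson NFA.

16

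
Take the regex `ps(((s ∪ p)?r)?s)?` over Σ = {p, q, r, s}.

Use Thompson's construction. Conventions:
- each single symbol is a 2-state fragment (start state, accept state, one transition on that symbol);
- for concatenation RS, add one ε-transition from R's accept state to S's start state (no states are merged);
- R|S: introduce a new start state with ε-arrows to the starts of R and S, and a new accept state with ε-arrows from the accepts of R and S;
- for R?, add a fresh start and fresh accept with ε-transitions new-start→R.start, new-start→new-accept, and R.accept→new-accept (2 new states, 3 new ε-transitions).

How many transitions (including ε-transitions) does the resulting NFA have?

23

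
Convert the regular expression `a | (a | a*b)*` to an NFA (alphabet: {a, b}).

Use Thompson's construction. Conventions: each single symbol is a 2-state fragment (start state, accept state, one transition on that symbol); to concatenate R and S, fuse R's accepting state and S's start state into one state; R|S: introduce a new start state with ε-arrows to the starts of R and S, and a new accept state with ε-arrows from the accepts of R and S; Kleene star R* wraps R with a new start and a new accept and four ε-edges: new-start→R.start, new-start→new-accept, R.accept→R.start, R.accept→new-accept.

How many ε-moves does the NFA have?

Per subexpression:
Each of the 4 symbol leaves contributes 0 ε-transitions.
  a* : 4 ε-transitions
  a*b : 4 ε-transitions
  a | a*b : 8 ε-transitions
  (a | a*b)* : 12 ε-transitions
  a | (a | a*b)* : 16 ε-transitions

16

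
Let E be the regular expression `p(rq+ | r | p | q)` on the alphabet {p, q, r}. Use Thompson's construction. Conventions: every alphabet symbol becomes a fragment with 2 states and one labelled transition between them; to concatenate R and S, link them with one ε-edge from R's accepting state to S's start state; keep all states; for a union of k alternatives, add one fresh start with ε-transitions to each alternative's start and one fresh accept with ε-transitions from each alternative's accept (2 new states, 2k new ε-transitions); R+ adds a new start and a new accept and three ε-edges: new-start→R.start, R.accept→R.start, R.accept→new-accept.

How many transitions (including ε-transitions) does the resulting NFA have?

Recursing over subexpressions:
Each of the 6 symbol leaves contributes 1 transition (1 symbol, 0 ε).
  q+ → 4 transitions (1 symbol, 3 ε)
  rq+ → 6 transitions (2 symbol, 4 ε)
  rq+ | r | p | q → 17 transitions (5 symbol, 12 ε)
  p(rq+ | r | p | q) → 19 transitions (6 symbol, 13 ε)

19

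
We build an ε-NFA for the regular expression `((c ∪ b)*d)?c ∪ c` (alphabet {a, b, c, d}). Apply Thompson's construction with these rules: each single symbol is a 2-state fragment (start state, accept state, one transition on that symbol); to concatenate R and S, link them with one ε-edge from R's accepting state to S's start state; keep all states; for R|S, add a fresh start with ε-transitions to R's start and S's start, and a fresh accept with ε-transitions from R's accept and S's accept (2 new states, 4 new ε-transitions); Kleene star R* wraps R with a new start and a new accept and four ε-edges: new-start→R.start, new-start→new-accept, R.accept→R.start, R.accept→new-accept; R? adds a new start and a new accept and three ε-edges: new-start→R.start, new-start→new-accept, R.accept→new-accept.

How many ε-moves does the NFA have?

17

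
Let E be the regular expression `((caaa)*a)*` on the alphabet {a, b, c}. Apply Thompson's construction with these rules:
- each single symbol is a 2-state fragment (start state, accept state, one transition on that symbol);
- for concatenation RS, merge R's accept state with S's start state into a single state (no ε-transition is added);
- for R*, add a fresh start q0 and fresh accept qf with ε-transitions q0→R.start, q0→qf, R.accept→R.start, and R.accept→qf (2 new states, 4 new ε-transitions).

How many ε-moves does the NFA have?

8

Per subexpression:
Each of the 5 symbol leaves contributes 0 ε-transitions.
  caaa = 0 ε-transitions
  (caaa)* = 4 ε-transitions
  (caaa)*a = 4 ε-transitions
  ((caaa)*a)* = 8 ε-transitions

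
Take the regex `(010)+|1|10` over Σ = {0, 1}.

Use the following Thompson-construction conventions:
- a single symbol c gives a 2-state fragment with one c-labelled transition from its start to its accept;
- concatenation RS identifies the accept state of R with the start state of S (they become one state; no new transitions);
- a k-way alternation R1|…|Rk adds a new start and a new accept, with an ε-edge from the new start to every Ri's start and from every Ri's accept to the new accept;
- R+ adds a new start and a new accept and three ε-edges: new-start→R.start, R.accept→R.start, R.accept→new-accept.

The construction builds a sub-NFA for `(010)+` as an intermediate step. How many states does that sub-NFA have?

Fragment for `(010)+`:
Each of the 3 symbol leaves contributes a 2-state fragment.
  010 → 4 states
  (010)+ → 6 states

6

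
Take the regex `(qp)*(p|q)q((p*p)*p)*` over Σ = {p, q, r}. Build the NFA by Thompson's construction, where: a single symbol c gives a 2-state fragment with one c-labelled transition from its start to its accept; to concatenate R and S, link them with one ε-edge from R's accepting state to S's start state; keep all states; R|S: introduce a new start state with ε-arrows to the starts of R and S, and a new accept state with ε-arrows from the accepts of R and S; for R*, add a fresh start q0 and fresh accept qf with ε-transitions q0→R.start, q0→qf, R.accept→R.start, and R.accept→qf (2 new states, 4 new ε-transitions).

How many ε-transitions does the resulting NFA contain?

26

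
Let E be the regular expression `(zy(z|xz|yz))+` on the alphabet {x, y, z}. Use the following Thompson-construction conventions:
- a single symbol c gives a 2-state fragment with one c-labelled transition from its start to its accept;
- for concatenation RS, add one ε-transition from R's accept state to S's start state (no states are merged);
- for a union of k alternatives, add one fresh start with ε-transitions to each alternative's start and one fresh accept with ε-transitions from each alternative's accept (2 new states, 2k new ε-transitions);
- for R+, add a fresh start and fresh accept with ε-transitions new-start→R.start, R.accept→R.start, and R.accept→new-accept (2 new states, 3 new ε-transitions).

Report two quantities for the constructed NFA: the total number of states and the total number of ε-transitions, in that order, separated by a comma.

18, 13

Recursing over subexpressions:
Each of the 7 symbol leaves contributes 2 states and 0 ε-transitions.
  xz — 4 states, 1 ε-transition
  yz — 4 states, 1 ε-transition
  z|xz|yz — 12 states, 8 ε-transitions
  zy(z|xz|yz) — 16 states, 10 ε-transitions
  (zy(z|xz|yz))+ — 18 states, 13 ε-transitions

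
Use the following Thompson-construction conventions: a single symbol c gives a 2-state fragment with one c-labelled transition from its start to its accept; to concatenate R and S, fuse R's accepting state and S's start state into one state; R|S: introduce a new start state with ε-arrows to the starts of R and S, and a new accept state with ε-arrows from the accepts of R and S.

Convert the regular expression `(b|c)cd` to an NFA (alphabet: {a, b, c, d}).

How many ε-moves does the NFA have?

Recursing over subexpressions:
Each of the 4 symbol leaves contributes 0 ε-transitions.
  b|c = 4 ε-transitions
  (b|c)cd = 4 ε-transitions

4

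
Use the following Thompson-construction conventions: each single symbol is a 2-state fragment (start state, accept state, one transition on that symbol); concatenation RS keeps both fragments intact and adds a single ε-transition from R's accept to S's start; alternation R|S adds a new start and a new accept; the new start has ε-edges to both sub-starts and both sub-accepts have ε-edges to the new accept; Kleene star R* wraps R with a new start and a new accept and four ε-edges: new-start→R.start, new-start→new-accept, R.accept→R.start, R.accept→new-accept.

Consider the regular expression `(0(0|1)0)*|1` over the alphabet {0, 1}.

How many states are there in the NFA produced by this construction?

16

By structural recursion:
Each of the 5 symbol leaves contributes a 2-state fragment.
  0|1 = 6 states
  0(0|1)0 = 10 states
  (0(0|1)0)* = 12 states
  (0(0|1)0)*|1 = 16 states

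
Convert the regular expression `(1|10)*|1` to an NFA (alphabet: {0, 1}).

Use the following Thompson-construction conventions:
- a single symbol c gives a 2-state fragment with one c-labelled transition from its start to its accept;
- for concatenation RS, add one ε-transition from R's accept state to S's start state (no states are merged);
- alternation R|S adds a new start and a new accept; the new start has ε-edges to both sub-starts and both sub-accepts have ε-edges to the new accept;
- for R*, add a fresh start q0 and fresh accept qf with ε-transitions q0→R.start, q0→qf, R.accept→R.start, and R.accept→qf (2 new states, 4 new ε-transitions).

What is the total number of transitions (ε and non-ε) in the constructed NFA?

17

Bottom-up over the parse tree:
Each of the 4 symbol leaves contributes 1 transition (1 symbol, 0 ε).
  10 — 3 transitions (2 symbol, 1 ε)
  1|10 — 8 transitions (3 symbol, 5 ε)
  (1|10)* — 12 transitions (3 symbol, 9 ε)
  (1|10)*|1 — 17 transitions (4 symbol, 13 ε)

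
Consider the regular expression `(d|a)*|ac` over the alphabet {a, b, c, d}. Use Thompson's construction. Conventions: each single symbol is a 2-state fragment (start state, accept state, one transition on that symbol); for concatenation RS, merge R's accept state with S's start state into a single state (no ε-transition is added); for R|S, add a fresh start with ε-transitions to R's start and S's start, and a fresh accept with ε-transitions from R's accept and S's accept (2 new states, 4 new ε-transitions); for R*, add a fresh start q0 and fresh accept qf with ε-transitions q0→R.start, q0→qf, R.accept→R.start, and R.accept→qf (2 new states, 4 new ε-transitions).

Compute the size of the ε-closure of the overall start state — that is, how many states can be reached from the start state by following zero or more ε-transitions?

Compute the ε-closure size of each fragment's start state recursively; a symbol fragment's start has no outgoing ε-edge, so its closure is just itself (size 1).
  d|a — new start ε-reaches every alternative's start; none of them accept ε, so the new accept is not reached: |closure| = 1 + 1 + 1 = 3
  (d|a)* — new start has ε-edges to the inner start and to the new accept, so |closure| = 2 + 3 = 5
  ac — |closure| equals the left operand's closure size = 1 (its accept is not ε-reachable, so the closure stops there)
  (d|a)*|ac — new start ε-reaches every alternative's start; at least one alternative accepts ε, so the union's new accept is reached too: |closure| = 1 + 5 + 1 + 1 = 8

8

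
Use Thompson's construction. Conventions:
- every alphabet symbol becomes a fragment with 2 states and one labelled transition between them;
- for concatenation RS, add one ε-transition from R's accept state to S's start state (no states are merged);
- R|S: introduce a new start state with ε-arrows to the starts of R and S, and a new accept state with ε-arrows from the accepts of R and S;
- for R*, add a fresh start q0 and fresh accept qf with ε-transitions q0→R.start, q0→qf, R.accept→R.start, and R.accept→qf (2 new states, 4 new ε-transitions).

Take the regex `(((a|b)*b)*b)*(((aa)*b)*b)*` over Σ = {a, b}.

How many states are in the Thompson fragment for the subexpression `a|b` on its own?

6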